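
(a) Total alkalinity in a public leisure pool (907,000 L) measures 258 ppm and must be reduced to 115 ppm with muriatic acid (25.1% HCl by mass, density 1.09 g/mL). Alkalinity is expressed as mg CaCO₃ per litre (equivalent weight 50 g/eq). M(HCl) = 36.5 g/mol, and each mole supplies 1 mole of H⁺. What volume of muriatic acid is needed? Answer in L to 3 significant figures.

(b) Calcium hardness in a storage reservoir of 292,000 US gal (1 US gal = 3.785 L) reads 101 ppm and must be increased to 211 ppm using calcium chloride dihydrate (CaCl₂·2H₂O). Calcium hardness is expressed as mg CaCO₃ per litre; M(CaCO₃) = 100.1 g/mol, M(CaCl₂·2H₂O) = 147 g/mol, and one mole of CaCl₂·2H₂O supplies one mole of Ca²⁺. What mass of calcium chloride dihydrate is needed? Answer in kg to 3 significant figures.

(a) 346 L; (b) 179 kg

(a) Alkalinity to neutralize: (258 − 115) = 143 mg/L as CaCO₃ × 907,000 L = 129,700 g as CaCO₃.
(a) Equivalents of H⁺ required: 129,700 ÷ 50 g/eq = 2594 eq = 2594 mol HCl.
(a) Mass of HCl: 2594 × 36.5 = 94,680 g.
(a) Mass of 25.1% solution: 94,680 / 0.251 = 377,200 g.
(a) Volume: 377,200 g ÷ 1.09 g/mL = 346,100 mL.

(b) Volume: 292,000 US gal × 3.785 L/gal = 1,105,220 L.
(b) Hardness to add: (211 − 101) = 110 mg/L as CaCO₃ × 1,105,220 L = 121,600 g as CaCO₃.
(b) Moles of Ca²⁺ (1 mol Ca²⁺ ≡ 1 mol CaCO₃): 121,600 / 100.1 g/mol = 1215 mol.
(b) Mass of CaCl₂·2H₂O: 1215 × 147 = 178,500 g.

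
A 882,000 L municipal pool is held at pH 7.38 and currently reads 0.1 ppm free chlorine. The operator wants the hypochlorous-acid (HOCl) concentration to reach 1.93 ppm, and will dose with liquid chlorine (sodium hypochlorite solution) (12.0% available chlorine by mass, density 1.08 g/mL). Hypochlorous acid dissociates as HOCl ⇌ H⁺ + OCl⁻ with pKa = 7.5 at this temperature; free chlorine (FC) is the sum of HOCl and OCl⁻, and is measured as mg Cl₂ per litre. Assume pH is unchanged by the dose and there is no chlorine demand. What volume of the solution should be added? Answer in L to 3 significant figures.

22.4 L

[OCl⁻]/[HOCl] = 10^(pH − pKa) = 10^(7.38 − 7.5) = 0.7586; fraction as HOCl = 1/(1 + 0.7586) = 0.5686.
Free chlorine required for 1.93 ppm HOCl: 1.93 / 0.5686 = 3.394 ppm.
FC to add: 3.394 − 0.1 = 3.294 mg/L as Cl₂.
Cl₂ equivalent: 3.294 mg/L × 882,000 L = 2905 g.
Product at 12.0% available Cl: 2905 / 0.12 = 24,210 g.
Volume: 24,210 g ÷ 1.08 g/mL = 22,420 mL.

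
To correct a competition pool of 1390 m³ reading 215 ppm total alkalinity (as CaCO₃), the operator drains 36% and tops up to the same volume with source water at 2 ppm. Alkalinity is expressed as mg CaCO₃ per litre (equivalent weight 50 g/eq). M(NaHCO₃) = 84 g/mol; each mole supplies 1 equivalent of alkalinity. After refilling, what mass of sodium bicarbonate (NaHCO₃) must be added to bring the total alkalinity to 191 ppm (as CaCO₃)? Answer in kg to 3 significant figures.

123 kg

Volume: 1390 m³ = 1,390,000 L.
After draining 36% and refilling: 215 × 0.64 + 2 × 0.36 = 138.32 ppm.
Deficit to target: 191 − 138.32 = 52.68 mg/L.
As CaCO₃: 52.68 mg/L × 1,390,000 L = 73,230 g; ÷ 50 g/eq ÷ 1 = 1465 mol NaHCO₃.
Mass: 1465 × 84 = 123,000 g.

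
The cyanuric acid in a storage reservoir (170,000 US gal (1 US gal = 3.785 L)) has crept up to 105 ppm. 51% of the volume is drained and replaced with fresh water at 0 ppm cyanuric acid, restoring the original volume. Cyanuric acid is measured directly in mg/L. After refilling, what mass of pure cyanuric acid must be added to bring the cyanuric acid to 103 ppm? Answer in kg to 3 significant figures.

33.2 kg

Volume: 170,000 US gal × 3.785 L/gal = 643,450 L.
After draining 51% and refilling: 105 × 0.49 + 0 × 0.51 = 51.45 ppm.
Deficit to target: 103 − 51.45 = 51.55 mg/L.
Mass: 51.55 mg/L × 643,450 L = 33,170 g cyanuric acid.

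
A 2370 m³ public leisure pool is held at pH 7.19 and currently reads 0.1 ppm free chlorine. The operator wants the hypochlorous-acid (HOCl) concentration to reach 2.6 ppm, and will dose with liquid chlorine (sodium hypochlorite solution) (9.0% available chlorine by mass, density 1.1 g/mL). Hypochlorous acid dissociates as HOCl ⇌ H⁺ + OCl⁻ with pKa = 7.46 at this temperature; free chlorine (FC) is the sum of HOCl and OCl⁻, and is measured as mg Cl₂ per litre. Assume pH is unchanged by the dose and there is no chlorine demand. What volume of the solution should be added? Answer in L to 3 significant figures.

Volume: 2370 m³ = 2,370,000 L.
[OCl⁻]/[HOCl] = 10^(pH − pKa) = 10^(7.19 − 7.46) = 0.537; fraction as HOCl = 1/(1 + 0.537) = 0.6506.
Free chlorine required for 2.6 ppm HOCl: 2.6 / 0.6506 = 3.996 ppm.
FC to add: 3.996 − 0.1 = 3.896 mg/L as Cl₂.
Cl₂ equivalent: 3.896 mg/L × 2,370,000 L = 9234 g.
Product at 9.0% available Cl: 9234 / 0.09 = 102,600 g.
Volume: 102,600 g ÷ 1.1 g/mL = 93,270 mL.

93.3 L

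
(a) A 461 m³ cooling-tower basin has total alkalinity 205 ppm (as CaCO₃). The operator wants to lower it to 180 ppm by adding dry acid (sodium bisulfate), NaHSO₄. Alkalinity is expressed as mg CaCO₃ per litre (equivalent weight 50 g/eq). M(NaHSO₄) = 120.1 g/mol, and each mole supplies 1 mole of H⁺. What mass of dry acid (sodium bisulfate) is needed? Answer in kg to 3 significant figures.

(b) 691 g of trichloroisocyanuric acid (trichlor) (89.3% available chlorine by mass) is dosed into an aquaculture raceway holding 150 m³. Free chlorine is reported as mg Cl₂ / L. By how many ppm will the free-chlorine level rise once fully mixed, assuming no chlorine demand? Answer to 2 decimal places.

(a) Volume: 461 m³ = 461,000 L.
(a) Alkalinity to neutralize: (205 − 180) = 25 mg/L as CaCO₃ × 461,000 L = 11,520 g as CaCO₃.
(a) Equivalents of H⁺ required: 11,520 ÷ 50 g/eq = 230.5 eq = 230.5 mol NaHSO₄.
(a) Mass of NaHSO₄: 230.5 × 120.1 = 27,680 g.

(b) Volume: 150 m³ = 150,000 L.
(b) Available chlorine delivered: 691 g × 0.893 = 617.1 g as Cl₂.
(b) Concentration rise: 617.1 g / 150,000 L = 4.114 mg/L = 4.11 ppm.

(a) 27.7 kg; (b) 4.11 ppm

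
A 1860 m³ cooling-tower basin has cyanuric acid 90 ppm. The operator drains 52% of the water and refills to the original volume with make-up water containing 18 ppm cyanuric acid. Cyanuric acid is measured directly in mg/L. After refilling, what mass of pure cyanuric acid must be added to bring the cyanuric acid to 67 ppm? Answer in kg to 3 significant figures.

Volume: 1860 m³ = 1,860,000 L.
After draining 52% and refilling: 90 × 0.48 + 18 × 0.52 = 52.56 ppm.
Deficit to target: 67 − 52.56 = 14.44 mg/L.
Mass: 14.44 mg/L × 1,860,000 L = 26,860 g cyanuric acid.

26.9 kg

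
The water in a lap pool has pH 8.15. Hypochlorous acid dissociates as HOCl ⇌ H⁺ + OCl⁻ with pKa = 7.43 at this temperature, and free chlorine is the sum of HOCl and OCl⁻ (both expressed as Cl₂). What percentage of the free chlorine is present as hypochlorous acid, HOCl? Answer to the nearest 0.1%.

16.0%

[OCl⁻]/[HOCl] = 10^(pH − pKa) = 10^(8.15 − 7.43) = 10^0.72 = 5.248.
Fraction as HOCl = 1 / (1 + 5.248) = 0.16.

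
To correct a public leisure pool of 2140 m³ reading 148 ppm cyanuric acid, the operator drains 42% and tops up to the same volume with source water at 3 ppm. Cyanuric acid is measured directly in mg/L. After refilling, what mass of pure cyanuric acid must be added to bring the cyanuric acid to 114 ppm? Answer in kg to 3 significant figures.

57.6 kg

Volume: 2140 m³ = 2,140,000 L.
After draining 42% and refilling: 148 × 0.58 + 3 × 0.42 = 87.1 ppm.
Deficit to target: 114 − 87.1 = 26.9 mg/L.
Mass: 26.9 mg/L × 2,140,000 L = 57,570 g cyanuric acid.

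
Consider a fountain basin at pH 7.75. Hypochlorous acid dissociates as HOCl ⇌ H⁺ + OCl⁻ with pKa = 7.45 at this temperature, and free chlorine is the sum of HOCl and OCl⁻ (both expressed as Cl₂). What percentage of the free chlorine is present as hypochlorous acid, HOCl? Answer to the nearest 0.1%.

[OCl⁻]/[HOCl] = 10^(pH − pKa) = 10^(7.75 − 7.45) = 10^0.30 = 1.995.
Fraction as HOCl = 1 / (1 + 1.995) = 0.3339.

33.4%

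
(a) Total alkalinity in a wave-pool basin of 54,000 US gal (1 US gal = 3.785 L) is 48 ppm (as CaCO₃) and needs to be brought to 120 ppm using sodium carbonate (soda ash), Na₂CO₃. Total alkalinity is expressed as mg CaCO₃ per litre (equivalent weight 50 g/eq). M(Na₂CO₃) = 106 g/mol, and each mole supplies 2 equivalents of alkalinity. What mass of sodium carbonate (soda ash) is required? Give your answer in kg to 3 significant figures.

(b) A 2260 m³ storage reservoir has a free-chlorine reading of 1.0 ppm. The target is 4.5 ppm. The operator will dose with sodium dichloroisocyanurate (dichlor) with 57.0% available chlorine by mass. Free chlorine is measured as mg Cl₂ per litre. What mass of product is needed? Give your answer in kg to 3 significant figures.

(a) Volume: 54,000 US gal × 3.785 L/gal = 204,390 L.
(a) Alkalinity to add: (120 − 48) = 72 mg/L as CaCO₃ × 204,390 L = 14,720 g as CaCO₃.
(a) Equivalents: 14,720 g ÷ 50 g/eq = 294.3 eq.
(a) Each mole of Na₂CO₃ supplies 2 eq, so 294.3 / 2 = 147.2 mol.
(a) Mass: 147.2 mol × 106 g/mol = 15,600 g.

(b) Volume: 2260 m³ = 2,260,000 L.
(b) Chlorine deficit: 4.5 − 1.0 = 3.5 ppm = 3.5 mg/L as Cl₂.
(b) Cl₂ equivalent needed: 3.5 mg/L × 2,260,000 L = 7,910,000 mg = 7910 g.
(b) Product at 57.0% available chlorine: 7910 / 0.57 = 13,880 g.

(a) 15.6 kg; (b) 13.9 kg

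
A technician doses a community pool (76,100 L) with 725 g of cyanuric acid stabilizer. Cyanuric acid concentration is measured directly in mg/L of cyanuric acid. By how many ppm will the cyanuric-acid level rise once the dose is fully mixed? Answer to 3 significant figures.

9.53 ppm

Rise: 725 g / 76,100 L × 1000 = 9.527 mg/L.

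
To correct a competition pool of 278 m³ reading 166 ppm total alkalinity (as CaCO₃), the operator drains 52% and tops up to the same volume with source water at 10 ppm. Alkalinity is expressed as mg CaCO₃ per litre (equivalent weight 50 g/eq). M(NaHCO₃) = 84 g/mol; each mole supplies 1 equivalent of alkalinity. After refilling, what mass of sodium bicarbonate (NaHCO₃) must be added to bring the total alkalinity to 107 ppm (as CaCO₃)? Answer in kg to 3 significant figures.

10.3 kg

Volume: 278 m³ = 278,000 L.
After draining 52% and refilling: 166 × 0.48 + 10 × 0.52 = 84.88 ppm.
Deficit to target: 107 − 84.88 = 22.12 mg/L.
As CaCO₃: 22.12 mg/L × 278,000 L = 6149 g; ÷ 50 g/eq ÷ 1 = 123 mol NaHCO₃.
Mass: 123 × 84 = 10,330 g.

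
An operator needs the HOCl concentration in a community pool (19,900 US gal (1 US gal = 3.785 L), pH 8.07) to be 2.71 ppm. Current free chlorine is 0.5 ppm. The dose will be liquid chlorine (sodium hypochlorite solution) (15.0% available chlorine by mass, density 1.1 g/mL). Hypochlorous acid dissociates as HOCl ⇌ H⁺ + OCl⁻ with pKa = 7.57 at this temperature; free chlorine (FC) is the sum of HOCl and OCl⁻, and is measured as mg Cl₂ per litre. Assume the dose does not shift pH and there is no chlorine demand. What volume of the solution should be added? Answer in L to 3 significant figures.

4.92 L

Volume: 19,900 US gal × 3.785 L/gal = 75,322 L.
[OCl⁻]/[HOCl] = 10^(pH − pKa) = 10^(8.07 − 7.57) = 3.162; fraction as HOCl = 1/(1 + 3.162) = 0.2403.
Free chlorine required for 2.71 ppm HOCl: 2.71 / 0.2403 = 11.28 ppm.
FC to add: 11.28 − 0.5 = 10.78 mg/L as Cl₂.
Cl₂ equivalent: 10.78 mg/L × 75,322 L = 811.9 g.
Product at 15.0% available Cl: 811.9 / 0.15 = 5413 g.
Volume: 5413 g ÷ 1.1 g/mL = 4921 mL.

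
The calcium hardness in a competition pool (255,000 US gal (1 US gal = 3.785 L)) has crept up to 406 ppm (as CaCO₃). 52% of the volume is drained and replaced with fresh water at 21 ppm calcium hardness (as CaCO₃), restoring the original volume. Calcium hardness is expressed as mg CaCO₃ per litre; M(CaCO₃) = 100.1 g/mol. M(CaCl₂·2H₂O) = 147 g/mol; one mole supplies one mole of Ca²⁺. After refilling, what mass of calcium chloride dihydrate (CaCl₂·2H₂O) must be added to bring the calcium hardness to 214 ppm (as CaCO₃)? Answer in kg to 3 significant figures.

Volume: 255,000 US gal × 3.785 L/gal = 965,175 L.
After draining 52% and refilling: 406 × 0.48 + 21 × 0.52 = 205.8 ppm.
Deficit to target: 214 − 205.8 = 8.2 mg/L.
As CaCO₃: 8.2 mg/L × 965,175 L = 7914 g; ÷ 100.1 = 79.07 mol Ca²⁺.
Mass: 79.07 × 147 = 11,620 g.

11.6 kg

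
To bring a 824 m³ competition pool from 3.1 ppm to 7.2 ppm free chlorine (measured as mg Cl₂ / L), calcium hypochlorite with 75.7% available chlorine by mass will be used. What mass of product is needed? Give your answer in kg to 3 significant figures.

Volume: 824 m³ = 824,000 L.
Chlorine deficit: 7.2 − 3.1 = 4.1 ppm = 4.1 mg/L as Cl₂.
Cl₂ equivalent needed: 4.1 mg/L × 824,000 L = 3,378,000 mg = 3378 g.
Product at 75.7% available chlorine: 3378 / 0.757 = 4463 g.

4.46 kg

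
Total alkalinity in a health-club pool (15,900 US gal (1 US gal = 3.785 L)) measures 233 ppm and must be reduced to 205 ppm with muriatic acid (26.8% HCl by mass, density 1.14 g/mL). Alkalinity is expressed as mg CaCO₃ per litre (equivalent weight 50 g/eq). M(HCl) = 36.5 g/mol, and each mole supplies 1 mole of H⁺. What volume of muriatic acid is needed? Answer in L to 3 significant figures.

4.03 L

Volume: 15,900 US gal × 3.785 L/gal = 60,182 L.
Alkalinity to neutralize: (233 − 205) = 28 mg/L as CaCO₃ × 60,182 L = 1685 g as CaCO₃.
Equivalents of H⁺ required: 1685 ÷ 50 g/eq = 33.7 eq = 33.7 mol HCl.
Mass of HCl: 33.7 × 36.5 = 1230 g.
Mass of 26.8% solution: 1230 / 0.268 = 4590 g.
Volume: 4590 g ÷ 1.14 g/mL = 4026 mL.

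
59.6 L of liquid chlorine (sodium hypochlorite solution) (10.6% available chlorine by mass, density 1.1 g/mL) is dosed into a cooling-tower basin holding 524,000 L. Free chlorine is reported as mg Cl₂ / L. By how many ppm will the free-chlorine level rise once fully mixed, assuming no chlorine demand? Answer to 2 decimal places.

13.26 ppm

Mass of solution: 59.6 L × 1000 mL/L × 1.1 g/mL = 65,560 g.
Available chlorine delivered: 65,560 g × 0.106 = 6949 g as Cl₂.
Concentration rise: 6949 g / 524,000 L = 13.26 mg/L = 13.26 ppm.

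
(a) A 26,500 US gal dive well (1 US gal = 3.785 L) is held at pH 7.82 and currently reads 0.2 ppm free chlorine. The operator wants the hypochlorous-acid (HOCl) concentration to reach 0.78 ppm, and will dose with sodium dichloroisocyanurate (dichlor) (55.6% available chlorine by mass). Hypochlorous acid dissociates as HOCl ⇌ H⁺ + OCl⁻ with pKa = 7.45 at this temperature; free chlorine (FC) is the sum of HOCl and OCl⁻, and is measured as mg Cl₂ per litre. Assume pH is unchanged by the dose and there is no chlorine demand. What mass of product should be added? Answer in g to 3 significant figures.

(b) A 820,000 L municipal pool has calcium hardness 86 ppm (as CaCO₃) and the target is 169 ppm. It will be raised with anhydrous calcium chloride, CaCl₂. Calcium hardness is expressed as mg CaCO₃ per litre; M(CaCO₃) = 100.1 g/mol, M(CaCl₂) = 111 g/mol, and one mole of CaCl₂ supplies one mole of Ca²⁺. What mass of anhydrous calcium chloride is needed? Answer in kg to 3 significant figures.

(a) Volume: 26,500 US gal × 3.785 L/gal = 100,302 L.
(a) [OCl⁻]/[HOCl] = 10^(pH − pKa) = 10^(7.82 − 7.45) = 2.344; fraction as HOCl = 1/(1 + 2.344) = 0.299.
(a) Free chlorine required for 0.78 ppm HOCl: 0.78 / 0.299 = 2.608 ppm.
(a) FC to add: 2.608 − 0.2 = 2.408 mg/L as Cl₂.
(a) Cl₂ equivalent: 2.408 mg/L × 100,302 L = 241.6 g.
(a) Product at 55.6% available Cl: 241.6 / 0.556 = 434.5 g.

(b) Hardness to add: (169 − 86) = 83 mg/L as CaCO₃ × 820,000 L = 68,060 g as CaCO₃.
(b) Moles of Ca²⁺ (1 mol Ca²⁺ ≡ 1 mol CaCO₃): 68,060 / 100.1 g/mol = 679.9 mol.
(b) Mass of CaCl₂: 679.9 × 111 = 75,470 g.

(a) 434 g; (b) 75.5 kg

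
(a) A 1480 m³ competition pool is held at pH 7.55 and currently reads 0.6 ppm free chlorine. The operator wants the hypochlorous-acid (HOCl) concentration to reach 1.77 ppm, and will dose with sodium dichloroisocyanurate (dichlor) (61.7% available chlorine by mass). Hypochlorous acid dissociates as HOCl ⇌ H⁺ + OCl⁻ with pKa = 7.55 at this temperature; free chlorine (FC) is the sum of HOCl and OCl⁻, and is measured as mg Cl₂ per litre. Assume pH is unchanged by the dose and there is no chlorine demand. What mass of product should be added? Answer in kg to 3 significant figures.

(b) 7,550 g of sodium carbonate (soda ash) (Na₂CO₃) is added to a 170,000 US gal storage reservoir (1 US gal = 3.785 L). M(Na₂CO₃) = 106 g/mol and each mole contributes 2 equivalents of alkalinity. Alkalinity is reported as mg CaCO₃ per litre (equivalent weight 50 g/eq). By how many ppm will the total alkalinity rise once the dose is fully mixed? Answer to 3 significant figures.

(a) 7.05 kg; (b) 11.1 ppm

(a) Volume: 1480 m³ = 1,480,000 L.
(a) [OCl⁻]/[HOCl] = 10^(pH − pKa) = 10^(7.55 − 7.55) = 1; fraction as HOCl = 1/(1 + 1) = 0.5.
(a) Free chlorine required for 1.77 ppm HOCl: 1.77 / 0.5 = 3.54 ppm.
(a) FC to add: 3.54 − 0.6 = 2.94 mg/L as Cl₂.
(a) Cl₂ equivalent: 2.94 mg/L × 1,480,000 L = 4351 g.
(a) Product at 61.7% available Cl: 4351 / 0.617 = 7052 g.

(b) Volume: 170,000 US gal × 3.785 L/gal = 643,450 L.
(b) Moles of Na₂CO₃: 7,550 g ÷ 106 g/mol = 71.23 mol → 142.5 eq of alkalinity.
(b) As CaCO₃: 142.5 eq × 50 g/eq = 7123 g.
(b) Rise: 7123 g / 643,450 L × 1000 = 11.07 mg/L.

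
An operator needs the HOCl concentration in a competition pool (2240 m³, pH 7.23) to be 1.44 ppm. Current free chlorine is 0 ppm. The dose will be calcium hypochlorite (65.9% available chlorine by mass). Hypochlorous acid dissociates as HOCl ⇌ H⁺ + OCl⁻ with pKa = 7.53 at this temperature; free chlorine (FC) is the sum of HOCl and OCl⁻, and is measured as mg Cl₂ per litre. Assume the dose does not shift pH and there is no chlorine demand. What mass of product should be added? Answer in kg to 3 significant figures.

Volume: 2240 m³ = 2,240,000 L.
[OCl⁻]/[HOCl] = 10^(pH − pKa) = 10^(7.23 − 7.53) = 0.5012; fraction as HOCl = 1/(1 + 0.5012) = 0.6661.
Free chlorine required for 1.44 ppm HOCl: 1.44 / 0.6661 = 2.162 ppm.
FC to add: 2.162 − 0 = 2.162 mg/L as Cl₂.
Cl₂ equivalent: 2.162 mg/L × 2,240,000 L = 4842 g.
Product at 65.9% available Cl: 4842 / 0.659 = 7348 g.

7.35 kg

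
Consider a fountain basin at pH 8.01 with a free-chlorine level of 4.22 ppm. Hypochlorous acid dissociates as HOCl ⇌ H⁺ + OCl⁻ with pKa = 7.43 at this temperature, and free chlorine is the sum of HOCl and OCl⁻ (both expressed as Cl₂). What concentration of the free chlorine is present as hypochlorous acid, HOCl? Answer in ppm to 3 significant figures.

[OCl⁻]/[HOCl] = 10^(pH − pKa) = 10^(8.01 − 7.43) = 10^0.58 = 3.802.
Fraction as HOCl = 1 / (1 + 3.802) = 0.2083.
HOCl = 0.2083 × 4.22 ppm = 0.8788 ppm.

0.879 ppm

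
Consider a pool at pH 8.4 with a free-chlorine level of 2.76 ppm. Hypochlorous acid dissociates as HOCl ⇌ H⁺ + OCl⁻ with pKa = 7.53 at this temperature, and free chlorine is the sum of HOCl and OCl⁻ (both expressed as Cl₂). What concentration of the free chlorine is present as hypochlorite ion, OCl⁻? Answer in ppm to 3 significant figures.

[OCl⁻]/[HOCl] = 10^(pH − pKa) = 10^(8.4 − 7.53) = 10^0.87 = 7.413.
Fraction as HOCl = 1 / (1 + 7.413) = 0.1189.
OCl⁻ = (1 − 0.1189) × 2.76 ppm = 2.432 ppm.

2.43 ppm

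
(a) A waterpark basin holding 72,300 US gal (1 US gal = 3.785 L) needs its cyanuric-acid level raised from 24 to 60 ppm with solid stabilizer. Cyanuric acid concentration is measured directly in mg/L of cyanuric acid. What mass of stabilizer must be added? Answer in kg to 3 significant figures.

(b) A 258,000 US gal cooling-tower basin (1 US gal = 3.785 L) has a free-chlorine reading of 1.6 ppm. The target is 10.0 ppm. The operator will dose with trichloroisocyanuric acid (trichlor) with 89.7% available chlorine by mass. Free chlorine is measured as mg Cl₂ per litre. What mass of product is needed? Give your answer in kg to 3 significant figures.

(a) Volume: 72,300 US gal × 3.785 L/gal = 273,656 L.
(a) CYA to add: (60 − 24) = 36 mg/L × 273,656 L = 9852 g cyanuric acid.

(b) Volume: 258,000 US gal × 3.785 L/gal = 976,530 L.
(b) Chlorine deficit: 10.0 − 1.6 = 8.4 ppm = 8.4 mg/L as Cl₂.
(b) Cl₂ equivalent needed: 8.4 mg/L × 976,530 L = 8,203,000 mg = 8203 g.
(b) Product at 89.7% available chlorine: 8203 / 0.897 = 9145 g.

(a) 9.85 kg; (b) 9.14 kg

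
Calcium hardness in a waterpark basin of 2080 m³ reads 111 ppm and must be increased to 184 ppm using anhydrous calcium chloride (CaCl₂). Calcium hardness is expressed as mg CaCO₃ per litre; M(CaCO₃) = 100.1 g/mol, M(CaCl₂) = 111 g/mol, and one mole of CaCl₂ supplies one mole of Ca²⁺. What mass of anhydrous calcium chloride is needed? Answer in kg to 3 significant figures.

Volume: 2080 m³ = 2,080,000 L.
Hardness to add: (184 − 111) = 73 mg/L as CaCO₃ × 2,080,000 L = 151,800 g as CaCO₃.
Moles of Ca²⁺ (1 mol Ca²⁺ ≡ 1 mol CaCO₃): 151,800 / 100.1 g/mol = 1517 mol.
Mass of CaCl₂: 1517 × 111 = 168,400 g.

168 kg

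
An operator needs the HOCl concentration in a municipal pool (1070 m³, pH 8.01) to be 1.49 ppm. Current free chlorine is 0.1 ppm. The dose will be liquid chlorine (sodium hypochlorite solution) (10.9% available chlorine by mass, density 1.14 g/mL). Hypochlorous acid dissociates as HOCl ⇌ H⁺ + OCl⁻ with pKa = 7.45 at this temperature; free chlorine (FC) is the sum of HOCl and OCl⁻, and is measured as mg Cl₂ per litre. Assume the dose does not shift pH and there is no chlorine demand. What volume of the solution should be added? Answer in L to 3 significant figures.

Volume: 1070 m³ = 1,070,000 L.
[OCl⁻]/[HOCl] = 10^(pH − pKa) = 10^(8.01 − 7.45) = 3.631; fraction as HOCl = 1/(1 + 3.631) = 0.2159.
Free chlorine required for 1.49 ppm HOCl: 1.49 / 0.2159 = 6.9 ppm.
FC to add: 6.9 − 0.1 = 6.8 mg/L as Cl₂.
Cl₂ equivalent: 6.8 mg/L × 1,070,000 L = 7276 g.
Product at 10.9% available Cl: 7276 / 0.109 = 66,750 g.
Volume: 66,750 g ÷ 1.14 g/mL = 58,550 mL.

58.6 L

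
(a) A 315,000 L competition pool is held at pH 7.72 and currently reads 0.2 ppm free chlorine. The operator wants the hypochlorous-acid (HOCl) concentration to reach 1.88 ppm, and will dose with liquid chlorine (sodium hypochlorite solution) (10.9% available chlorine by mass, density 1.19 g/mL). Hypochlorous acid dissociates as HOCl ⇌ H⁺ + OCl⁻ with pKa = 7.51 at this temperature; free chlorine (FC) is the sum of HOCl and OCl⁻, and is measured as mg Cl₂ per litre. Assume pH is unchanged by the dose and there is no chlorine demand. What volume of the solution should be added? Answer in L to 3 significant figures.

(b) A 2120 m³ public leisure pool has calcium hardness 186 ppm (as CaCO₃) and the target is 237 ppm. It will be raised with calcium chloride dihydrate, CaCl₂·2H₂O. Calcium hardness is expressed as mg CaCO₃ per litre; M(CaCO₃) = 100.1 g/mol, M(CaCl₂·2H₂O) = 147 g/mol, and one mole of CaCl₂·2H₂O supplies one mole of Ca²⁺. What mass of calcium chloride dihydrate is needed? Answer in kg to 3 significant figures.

(a) [OCl⁻]/[HOCl] = 10^(pH − pKa) = 10^(7.72 − 7.51) = 1.622; fraction as HOCl = 1/(1 + 1.622) = 0.3814.
(a) Free chlorine required for 1.88 ppm HOCl: 1.88 / 0.3814 = 4.929 ppm.
(a) FC to add: 4.929 − 0.2 = 4.729 mg/L as Cl₂.
(a) Cl₂ equivalent: 4.729 mg/L × 315,000 L = 1490 g.
(a) Product at 10.9% available Cl: 1490 / 0.109 = 13,670 g.
(a) Volume: 13,670 g ÷ 1.19 g/mL = 11,480 mL.

(b) Volume: 2120 m³ = 2,120,000 L.
(b) Hardness to add: (237 − 186) = 51 mg/L as CaCO₃ × 2,120,000 L = 108,100 g as CaCO₃.
(b) Moles of Ca²⁺ (1 mol Ca²⁺ ≡ 1 mol CaCO₃): 108,100 / 100.1 g/mol = 1080 mol.
(b) Mass of CaCl₂·2H₂O: 1080 × 147 = 158,800 g.

(a) 11.5 L; (b) 159 kg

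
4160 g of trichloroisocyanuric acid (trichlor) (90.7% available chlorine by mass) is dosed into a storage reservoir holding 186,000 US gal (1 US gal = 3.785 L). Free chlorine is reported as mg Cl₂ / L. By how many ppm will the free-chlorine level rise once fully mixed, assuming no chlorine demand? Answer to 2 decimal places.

Volume: 186,000 US gal × 3.785 L/gal = 704,010 L.
Available chlorine delivered: 4160 g × 0.907 = 3773 g as Cl₂.
Concentration rise: 3773 g / 704,010 L = 5.359 mg/L = 5.36 ppm.

5.36 ppm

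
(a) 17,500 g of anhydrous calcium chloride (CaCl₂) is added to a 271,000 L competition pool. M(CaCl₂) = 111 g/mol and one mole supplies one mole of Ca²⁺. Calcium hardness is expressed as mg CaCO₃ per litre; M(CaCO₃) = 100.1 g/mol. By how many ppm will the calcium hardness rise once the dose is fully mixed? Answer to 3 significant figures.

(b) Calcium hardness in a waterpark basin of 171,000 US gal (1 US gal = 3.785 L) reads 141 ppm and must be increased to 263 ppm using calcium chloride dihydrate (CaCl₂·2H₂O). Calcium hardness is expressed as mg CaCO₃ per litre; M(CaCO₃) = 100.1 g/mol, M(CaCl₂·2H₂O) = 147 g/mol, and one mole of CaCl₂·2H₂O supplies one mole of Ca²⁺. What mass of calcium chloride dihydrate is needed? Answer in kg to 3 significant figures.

(a) Moles of Ca²⁺: 17,500 g ÷ 111 g/mol = 157.7 mol.
(a) As CaCO₃: 157.7 mol × 100.1 g/mol = 15,780 g.
(a) Rise: 15,780 g / 271,000 L × 1000 = 58.23 mg/L.

(b) Volume: 171,000 US gal × 3.785 L/gal = 647,235 L.
(b) Hardness to add: (263 − 141) = 122 mg/L as CaCO₃ × 647,235 L = 78,960 g as CaCO₃.
(b) Moles of Ca²⁺ (1 mol Ca²⁺ ≡ 1 mol CaCO₃): 78,960 / 100.1 g/mol = 788.8 mol.
(b) Mass of CaCl₂·2H₂O: 788.8 × 147 = 116,000 g.

(a) 58.2 ppm; (b) 116 kg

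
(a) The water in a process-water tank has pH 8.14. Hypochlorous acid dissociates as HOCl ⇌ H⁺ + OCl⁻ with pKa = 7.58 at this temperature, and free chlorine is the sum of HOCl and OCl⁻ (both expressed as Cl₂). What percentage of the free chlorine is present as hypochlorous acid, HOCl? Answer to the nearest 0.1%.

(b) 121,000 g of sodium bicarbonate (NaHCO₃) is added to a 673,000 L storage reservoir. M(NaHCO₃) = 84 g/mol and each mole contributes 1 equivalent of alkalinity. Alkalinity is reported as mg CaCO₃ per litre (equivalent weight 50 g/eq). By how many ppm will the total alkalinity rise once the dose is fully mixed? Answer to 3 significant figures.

(a) 21.6%; (b) 107 ppm

(a) [OCl⁻]/[HOCl] = 10^(pH − pKa) = 10^(8.14 − 7.58) = 10^0.56 = 3.631.
(a) Fraction as HOCl = 1 / (1 + 3.631) = 0.2159.

(b) Moles of NaHCO₃: 121,000 g ÷ 84 g/mol = 1440 mol → 1440 eq of alkalinity.
(b) As CaCO₃: 1440 eq × 50 g/eq = 72,020 g.
(b) Rise: 72,020 g / 673,000 L × 1000 = 107 mg/L.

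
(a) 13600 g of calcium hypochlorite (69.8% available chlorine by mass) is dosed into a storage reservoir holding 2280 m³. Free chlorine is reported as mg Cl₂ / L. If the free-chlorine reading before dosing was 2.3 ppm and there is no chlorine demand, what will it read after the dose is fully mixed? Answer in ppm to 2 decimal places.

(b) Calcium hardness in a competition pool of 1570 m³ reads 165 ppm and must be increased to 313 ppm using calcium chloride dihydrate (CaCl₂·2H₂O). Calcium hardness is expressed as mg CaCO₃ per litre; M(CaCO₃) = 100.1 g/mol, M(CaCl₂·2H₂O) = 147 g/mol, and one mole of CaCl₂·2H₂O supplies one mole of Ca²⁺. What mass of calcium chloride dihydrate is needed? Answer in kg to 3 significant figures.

(a) 6.46 ppm; (b) 341 kg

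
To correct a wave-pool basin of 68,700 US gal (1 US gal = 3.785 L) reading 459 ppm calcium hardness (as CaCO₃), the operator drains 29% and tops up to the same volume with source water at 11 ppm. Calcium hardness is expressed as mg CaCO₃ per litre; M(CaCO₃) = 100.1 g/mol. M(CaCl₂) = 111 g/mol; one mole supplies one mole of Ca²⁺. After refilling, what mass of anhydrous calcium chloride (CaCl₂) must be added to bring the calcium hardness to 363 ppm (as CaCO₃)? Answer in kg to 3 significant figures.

Volume: 68,700 US gal × 3.785 L/gal = 260,030 L.
After draining 29% and refilling: 459 × 0.71 + 11 × 0.29 = 329.08 ppm.
Deficit to target: 363 − 329.08 = 33.92 mg/L.
As CaCO₃: 33.92 mg/L × 260,030 L = 8820 g; ÷ 100.1 = 88.11 mol Ca²⁺.
Mass: 88.11 × 111 = 9781 g.

9.78 kg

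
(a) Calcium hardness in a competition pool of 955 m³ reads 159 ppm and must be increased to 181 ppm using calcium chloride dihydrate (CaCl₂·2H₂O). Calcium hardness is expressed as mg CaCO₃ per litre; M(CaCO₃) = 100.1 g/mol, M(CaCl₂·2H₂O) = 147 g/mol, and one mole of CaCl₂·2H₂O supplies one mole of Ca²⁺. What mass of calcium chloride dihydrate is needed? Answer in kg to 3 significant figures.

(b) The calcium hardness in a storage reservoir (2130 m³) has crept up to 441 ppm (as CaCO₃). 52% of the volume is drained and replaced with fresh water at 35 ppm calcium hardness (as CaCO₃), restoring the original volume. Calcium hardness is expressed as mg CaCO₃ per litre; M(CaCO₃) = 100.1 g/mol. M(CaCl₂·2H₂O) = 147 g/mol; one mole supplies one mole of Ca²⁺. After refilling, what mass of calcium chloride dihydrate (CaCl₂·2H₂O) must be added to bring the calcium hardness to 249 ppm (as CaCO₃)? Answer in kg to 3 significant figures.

(a) Volume: 955 m³ = 955,000 L.
(a) Hardness to add: (181 − 159) = 22 mg/L as CaCO₃ × 955,000 L = 21,010 g as CaCO₃.
(a) Moles of Ca²⁺ (1 mol Ca²⁺ ≡ 1 mol CaCO₃): 21,010 / 100.1 g/mol = 209.9 mol.
(a) Mass of CaCl₂·2H₂O: 209.9 × 147 = 30,850 g.

(b) Volume: 2130 m³ = 2,130,000 L.
(b) After draining 52% and refilling: 441 × 0.48 + 35 × 0.52 = 229.88 ppm.
(b) Deficit to target: 249 − 229.88 = 19.12 mg/L.
(b) As CaCO₃: 19.12 mg/L × 2,130,000 L = 40,730 g; ÷ 100.1 = 406.8 mol Ca²⁺.
(b) Mass: 406.8 × 147 = 59,810 g.

(a) 30.9 kg; (b) 59.8 kg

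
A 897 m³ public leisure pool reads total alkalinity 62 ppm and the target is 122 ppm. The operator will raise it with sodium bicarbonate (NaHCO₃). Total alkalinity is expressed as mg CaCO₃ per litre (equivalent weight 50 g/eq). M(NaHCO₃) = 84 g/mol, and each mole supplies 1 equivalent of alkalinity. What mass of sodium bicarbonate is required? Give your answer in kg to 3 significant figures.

Volume: 897 m³ = 897,000 L.
Alkalinity to add: (122 − 62) = 60 mg/L as CaCO₃ × 897,000 L = 53,820 g as CaCO₃.
Equivalents: 53,820 g ÷ 50 g/eq = 1076 eq.
NaHCO₃ supplies 1 eq per mole → 1076 mol.
Mass: 1076 mol × 84 g/mol = 90,420 g.

90.4 kg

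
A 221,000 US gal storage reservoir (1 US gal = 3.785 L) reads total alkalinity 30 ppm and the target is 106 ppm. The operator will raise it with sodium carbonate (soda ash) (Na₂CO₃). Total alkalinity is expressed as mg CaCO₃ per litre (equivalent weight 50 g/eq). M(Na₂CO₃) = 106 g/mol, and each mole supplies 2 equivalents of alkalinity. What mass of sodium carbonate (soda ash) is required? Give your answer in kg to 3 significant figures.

67.4 kg

Volume: 221,000 US gal × 3.785 L/gal = 836,485 L.
Alkalinity to add: (106 − 30) = 76 mg/L as CaCO₃ × 836,485 L = 63,570 g as CaCO₃.
Equivalents: 63,570 g ÷ 50 g/eq = 1271 eq.
Each mole of Na₂CO₃ supplies 2 eq, so 1271 / 2 = 635.7 mol.
Mass: 635.7 mol × 106 g/mol = 67,390 g.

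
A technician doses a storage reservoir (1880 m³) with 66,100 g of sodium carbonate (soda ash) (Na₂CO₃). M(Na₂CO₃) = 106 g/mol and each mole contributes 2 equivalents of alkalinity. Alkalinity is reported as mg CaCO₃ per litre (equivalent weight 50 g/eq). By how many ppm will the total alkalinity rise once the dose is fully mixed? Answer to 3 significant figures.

Volume: 1880 m³ = 1,880,000 L.
Moles of Na₂CO₃: 66,100 g ÷ 106 g/mol = 623.6 mol → 1247 eq of alkalinity.
As CaCO₃: 1247 eq × 50 g/eq = 62,360 g.
Rise: 62,360 g / 1,880,000 L × 1000 = 33.17 mg/L.

33.2 ppm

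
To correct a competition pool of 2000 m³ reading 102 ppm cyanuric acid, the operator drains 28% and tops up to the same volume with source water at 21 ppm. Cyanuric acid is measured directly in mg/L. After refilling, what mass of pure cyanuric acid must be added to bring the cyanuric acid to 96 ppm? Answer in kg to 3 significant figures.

33.4 kg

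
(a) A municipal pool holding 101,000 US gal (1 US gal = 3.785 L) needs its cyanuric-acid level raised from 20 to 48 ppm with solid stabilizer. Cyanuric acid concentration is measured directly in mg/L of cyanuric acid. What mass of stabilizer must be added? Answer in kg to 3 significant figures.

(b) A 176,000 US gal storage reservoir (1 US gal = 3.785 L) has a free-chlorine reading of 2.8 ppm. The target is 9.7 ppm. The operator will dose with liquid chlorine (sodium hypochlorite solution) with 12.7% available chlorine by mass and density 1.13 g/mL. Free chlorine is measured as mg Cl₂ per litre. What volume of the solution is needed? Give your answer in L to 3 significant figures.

(a) 10.7 kg; (b) 32.0 L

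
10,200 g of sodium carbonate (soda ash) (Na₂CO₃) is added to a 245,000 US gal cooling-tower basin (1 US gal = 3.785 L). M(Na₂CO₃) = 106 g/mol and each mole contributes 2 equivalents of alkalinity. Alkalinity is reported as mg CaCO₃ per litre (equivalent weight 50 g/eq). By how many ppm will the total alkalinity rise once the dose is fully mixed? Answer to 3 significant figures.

10.4 ppm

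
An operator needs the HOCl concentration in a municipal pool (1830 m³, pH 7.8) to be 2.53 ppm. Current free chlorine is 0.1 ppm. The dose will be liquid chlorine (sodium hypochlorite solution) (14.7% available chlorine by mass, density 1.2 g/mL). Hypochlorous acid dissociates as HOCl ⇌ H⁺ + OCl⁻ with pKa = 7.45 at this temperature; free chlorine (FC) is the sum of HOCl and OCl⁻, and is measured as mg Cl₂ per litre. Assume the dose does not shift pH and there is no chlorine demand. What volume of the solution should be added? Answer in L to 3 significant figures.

Volume: 1830 m³ = 1,830,000 L.
[OCl⁻]/[HOCl] = 10^(pH − pKa) = 10^(7.8 − 7.45) = 2.239; fraction as HOCl = 1/(1 + 2.239) = 0.3088.
Free chlorine required for 2.53 ppm HOCl: 2.53 / 0.3088 = 8.194 ppm.
FC to add: 8.194 − 0.1 = 8.094 mg/L as Cl₂.
Cl₂ equivalent: 8.094 mg/L × 1,830,000 L = 14,810 g.
Product at 14.7% available Cl: 14,810 / 0.147 = 100,800 g.
Volume: 100,800 g ÷ 1.2 g/mL = 83,970 mL.

84.0 L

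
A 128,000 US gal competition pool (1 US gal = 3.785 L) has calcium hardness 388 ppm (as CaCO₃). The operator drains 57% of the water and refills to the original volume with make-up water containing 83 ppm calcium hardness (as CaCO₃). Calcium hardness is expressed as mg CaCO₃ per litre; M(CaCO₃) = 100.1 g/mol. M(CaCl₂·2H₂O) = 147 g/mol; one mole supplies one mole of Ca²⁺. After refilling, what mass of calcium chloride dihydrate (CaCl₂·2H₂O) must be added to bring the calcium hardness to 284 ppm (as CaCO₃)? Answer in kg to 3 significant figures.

Volume: 128,000 US gal × 3.785 L/gal = 484,480 L.
After draining 57% and refilling: 388 × 0.43 + 83 × 0.57 = 214.15 ppm.
Deficit to target: 284 − 214.15 = 69.85 mg/L.
As CaCO₃: 69.85 mg/L × 484,480 L = 33,840 g; ÷ 100.1 = 338.1 mol Ca²⁺.
Mass: 338.1 × 147 = 49,700 g.

49.7 kg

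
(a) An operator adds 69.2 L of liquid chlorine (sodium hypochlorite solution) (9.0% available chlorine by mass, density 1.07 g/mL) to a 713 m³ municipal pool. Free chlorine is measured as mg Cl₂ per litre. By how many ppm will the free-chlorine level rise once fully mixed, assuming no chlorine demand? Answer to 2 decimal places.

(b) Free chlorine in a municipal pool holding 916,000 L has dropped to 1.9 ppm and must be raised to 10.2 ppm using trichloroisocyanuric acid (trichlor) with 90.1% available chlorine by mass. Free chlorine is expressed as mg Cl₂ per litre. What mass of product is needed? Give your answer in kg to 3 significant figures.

(a) 9.35 ppm; (b) 8.44 kg

(a) Volume: 713 m³ = 713,000 L.
(a) Mass of solution: 69.2 L × 1000 mL/L × 1.07 g/mL = 74,040 g.
(a) Available chlorine delivered: 74,040 g × 0.09 = 6664 g as Cl₂.
(a) Concentration rise: 6664 g / 713,000 L = 9.346 mg/L = 9.35 ppm.

(b) Chlorine deficit: 10.2 − 1.9 = 8.3 ppm = 8.3 mg/L as Cl₂.
(b) Cl₂ equivalent needed: 8.3 mg/L × 916,000 L = 7,603,000 mg = 7603 g.
(b) Product at 90.1% available chlorine: 7603 / 0.901 = 8438 g.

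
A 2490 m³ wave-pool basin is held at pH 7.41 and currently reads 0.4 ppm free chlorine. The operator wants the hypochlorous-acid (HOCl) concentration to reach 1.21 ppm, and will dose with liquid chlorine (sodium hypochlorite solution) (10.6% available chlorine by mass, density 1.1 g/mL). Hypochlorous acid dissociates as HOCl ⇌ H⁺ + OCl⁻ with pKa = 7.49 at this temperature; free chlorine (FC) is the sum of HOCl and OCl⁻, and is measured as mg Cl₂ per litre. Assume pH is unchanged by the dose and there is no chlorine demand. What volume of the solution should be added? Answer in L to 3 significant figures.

38.8 L

Volume: 2490 m³ = 2,490,000 L.
[OCl⁻]/[HOCl] = 10^(pH − pKa) = 10^(7.41 − 7.49) = 0.8318; fraction as HOCl = 1/(1 + 0.8318) = 0.5459.
Free chlorine required for 1.21 ppm HOCl: 1.21 / 0.5459 = 2.216 ppm.
FC to add: 2.216 − 0.4 = 1.816 mg/L as Cl₂.
Cl₂ equivalent: 1.816 mg/L × 2,490,000 L = 4523 g.
Product at 10.6% available Cl: 4523 / 0.106 = 42,670 g.
Volume: 42,670 g ÷ 1.1 g/mL = 38,790 mL.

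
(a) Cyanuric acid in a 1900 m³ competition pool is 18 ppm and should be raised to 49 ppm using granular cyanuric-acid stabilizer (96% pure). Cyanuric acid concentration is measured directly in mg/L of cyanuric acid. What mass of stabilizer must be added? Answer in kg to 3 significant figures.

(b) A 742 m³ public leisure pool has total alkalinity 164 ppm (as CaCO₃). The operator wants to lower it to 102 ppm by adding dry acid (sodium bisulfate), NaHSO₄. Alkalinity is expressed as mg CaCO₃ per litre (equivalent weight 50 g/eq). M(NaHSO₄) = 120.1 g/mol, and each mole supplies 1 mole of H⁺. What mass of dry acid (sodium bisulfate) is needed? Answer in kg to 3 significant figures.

(a) 61.4 kg; (b) 111 kg

(a) Volume: 1900 m³ = 1,900,000 L.
(a) CYA to add: (49 − 18) = 31 mg/L × 1,900,000 L = 58,900 g cyanuric acid.
(a) At 96% purity: 58,900 / 0.96 = 61,350 g product.

(b) Volume: 742 m³ = 742,000 L.
(b) Alkalinity to neutralize: (164 − 102) = 62 mg/L as CaCO₃ × 742,000 L = 46,000 g as CaCO₃.
(b) Equivalents of H⁺ required: 46,000 ÷ 50 g/eq = 920.1 eq = 920.1 mol NaHSO₄.
(b) Mass of NaHSO₄: 920.1 × 120.1 = 110,500 g.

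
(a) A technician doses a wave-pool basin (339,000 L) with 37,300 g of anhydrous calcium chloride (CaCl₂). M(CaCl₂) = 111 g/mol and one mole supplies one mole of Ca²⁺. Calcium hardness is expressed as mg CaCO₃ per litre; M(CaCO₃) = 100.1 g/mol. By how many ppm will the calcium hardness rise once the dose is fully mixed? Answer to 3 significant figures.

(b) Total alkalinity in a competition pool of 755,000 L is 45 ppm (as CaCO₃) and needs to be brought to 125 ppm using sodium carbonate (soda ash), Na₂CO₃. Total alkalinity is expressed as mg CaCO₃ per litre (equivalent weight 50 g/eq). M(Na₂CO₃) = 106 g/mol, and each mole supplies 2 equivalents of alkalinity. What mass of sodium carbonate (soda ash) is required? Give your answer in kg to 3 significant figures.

(a) Moles of Ca²⁺: 37,300 g ÷ 111 g/mol = 336 mol.
(a) As CaCO₃: 336 mol × 100.1 g/mol = 33,640 g.
(a) Rise: 33,640 g / 339,000 L × 1000 = 99.22 mg/L.

(b) Alkalinity to add: (125 − 45) = 80 mg/L as CaCO₃ × 755,000 L = 60,400 g as CaCO₃.
(b) Equivalents: 60,400 g ÷ 50 g/eq = 1208 eq.
(b) Each mole of Na₂CO₃ supplies 2 eq, so 1208 / 2 = 604 mol.
(b) Mass: 604 mol × 106 g/mol = 64,020 g.

(a) 99.2 ppm; (b) 64.0 kg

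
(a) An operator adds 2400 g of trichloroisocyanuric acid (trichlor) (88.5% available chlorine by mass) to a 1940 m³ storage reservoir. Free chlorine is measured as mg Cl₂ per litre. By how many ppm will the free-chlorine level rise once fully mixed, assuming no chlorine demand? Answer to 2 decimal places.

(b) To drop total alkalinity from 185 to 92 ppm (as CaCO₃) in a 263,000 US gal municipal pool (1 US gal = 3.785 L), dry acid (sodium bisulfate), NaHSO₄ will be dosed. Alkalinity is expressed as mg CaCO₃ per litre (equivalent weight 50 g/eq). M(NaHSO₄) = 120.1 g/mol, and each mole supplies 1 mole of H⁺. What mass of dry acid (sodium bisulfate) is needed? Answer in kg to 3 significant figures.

(a) 1.09 ppm; (b) 222 kg

(a) Volume: 1940 m³ = 1,940,000 L.
(a) Available chlorine delivered: 2400 g × 0.885 = 2124 g as Cl₂.
(a) Concentration rise: 2124 g / 1,940,000 L = 1.095 mg/L = 1.09 ppm.

(b) Volume: 263,000 US gal × 3.785 L/gal = 995,455 L.
(b) Alkalinity to neutralize: (185 − 92) = 93 mg/L as CaCO₃ × 995,455 L = 92,580 g as CaCO₃.
(b) Equivalents of H⁺ required: 92,580 ÷ 50 g/eq = 1852 eq = 1852 mol NaHSO₄.
(b) Mass of NaHSO₄: 1852 × 120.1 = 222,400 g.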